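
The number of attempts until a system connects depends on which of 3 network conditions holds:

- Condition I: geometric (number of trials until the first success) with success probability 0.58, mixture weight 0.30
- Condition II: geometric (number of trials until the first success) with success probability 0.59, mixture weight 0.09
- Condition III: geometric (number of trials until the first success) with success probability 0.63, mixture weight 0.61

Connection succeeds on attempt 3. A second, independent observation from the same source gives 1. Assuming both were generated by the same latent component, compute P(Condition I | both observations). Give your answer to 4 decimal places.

0.3167

Apply Bayes' rule: the posterior for each component is proportional to its prior times its likelihood at x.
Since both observations come from the same component, the likelihood for component k is f_k(x₁)·f_k(x₂).
  L_I = [0.102312] × [0.58] = 0.059341
  L_II = [0.099179] × [0.59] = 0.0585156
  L_III = [0.086247] × [0.63] = 0.0543356
Prior × likelihood for each component:
  π_I·L_I = 0.30 × 0.059341 = 0.0178023
  π_II·L_II = 0.09 × 0.0585156 = 0.0052664
  π_III·L_III = 0.61 × 0.0543356 = 0.0331447
Denominator: 0.0178023 + 0.0052664 + 0.0331447 = 0.0562134
P(Condition I | x) ≈ 0.3167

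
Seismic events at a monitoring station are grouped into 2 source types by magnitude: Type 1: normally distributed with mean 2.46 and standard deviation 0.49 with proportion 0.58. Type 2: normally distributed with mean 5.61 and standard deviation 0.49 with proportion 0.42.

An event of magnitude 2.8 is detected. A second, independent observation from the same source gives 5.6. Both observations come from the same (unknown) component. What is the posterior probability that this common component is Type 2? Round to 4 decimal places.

0.9821

The responsibility of component k is w_k f_k(x) divided by Σ_j w_j f_j(x).
Since both observations come from the same component, the likelihood for component k is f_k(x₁)·f_k(x₂).
  L_1 = [(1/(0.49·√(2π)))·exp(−(2.8−2.46)²/(2·0.49²)) = 0.814168·exp(-0.24073) = 0.639978] × [9.85505e-10] = 6.30701e-10
  L_2 = [(1/(0.49·√(2π)))·exp(−(2.8−5.61)²/(2·0.49²)) = 0.814168·exp(-16.44336) = 5.88105e-08] × [0.813998] = 4.78716e-08
Unnormalised posteriors:
  w_1·L_1 = 0.58 × 6.30701e-10 = 3.65807e-10
  w_2·L_2 = 0.42 × 4.78716e-08 = 2.01061e-08
Normaliser: 3.65807e-10 + 2.01061e-08 = 2.04719e-08
So the posterior for Type 2 is 2.01061e-08 / 2.04719e-08 ≈ 0.9821.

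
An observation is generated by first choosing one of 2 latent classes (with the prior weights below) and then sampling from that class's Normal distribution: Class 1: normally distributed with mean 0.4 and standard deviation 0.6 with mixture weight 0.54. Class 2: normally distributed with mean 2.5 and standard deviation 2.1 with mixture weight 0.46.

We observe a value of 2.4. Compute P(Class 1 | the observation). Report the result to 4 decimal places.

0.0157

Apply Bayes' rule: the posterior for each component is proportional to its prior times its likelihood at x.
Evaluate each component's likelihood at the observed value:
  f_1 = 0.00257046
  f_2 = 0.189757
Unnormalised posteriors:
  w_1·f_1 = 0.54 × 0.00257046 = 0.00138805
  w_2·f_2 = 0.46 × 0.189757 = 0.0872883
Denominator: 0.00138805 + 0.0872883 = 0.0886764
Responsibility of Class 1: 0.00138805 / 0.0886764 ≈ 0.0157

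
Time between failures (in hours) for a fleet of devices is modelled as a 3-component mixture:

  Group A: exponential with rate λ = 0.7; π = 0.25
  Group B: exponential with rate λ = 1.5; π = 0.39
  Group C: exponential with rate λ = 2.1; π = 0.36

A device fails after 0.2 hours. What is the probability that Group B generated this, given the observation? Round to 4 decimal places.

0.4004

Posterior ∝ prior × likelihood, so P(k | x) ∝ π_k f_k(x); normalise over all components.
Exponential densities:
  p_A = 0.608551
  p_B = 1.11123
  p_C = 1.3798
Prior × likelihood for each component:
  π_A·p_A = 0.25 × 0.608551 = 0.152138
  π_B·p_B = 0.39 × 1.11123 = 0.433379
  π_C·p_C = 0.36 × 1.3798 = 0.496727
Evidence: 0.152138 + 0.433379 + 0.496727 = 1.08224
Responsibility of Group B: 0.433379 / 1.08224 ≈ 0.4004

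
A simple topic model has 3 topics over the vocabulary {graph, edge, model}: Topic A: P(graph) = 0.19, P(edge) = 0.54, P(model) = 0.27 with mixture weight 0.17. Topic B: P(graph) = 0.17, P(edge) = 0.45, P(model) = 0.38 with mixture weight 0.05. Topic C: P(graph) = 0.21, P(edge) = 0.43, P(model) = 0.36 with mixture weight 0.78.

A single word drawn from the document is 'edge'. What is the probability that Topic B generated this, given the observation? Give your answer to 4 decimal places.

Posterior ∝ prior × likelihood, so P(k | x) ∝ π_k f_k(x); normalise over all components.
Categorical probabilities:
  f_A = 0.54
  f_B = 0.45
  f_C = 0.43
Weight by the priors:
  π_A·f_A = 0.17 × 0.54 = 0.0918
  π_B·f_B = 0.05 × 0.45 = 0.0225
  π_C·f_C = 0.78 × 0.43 = 0.3354
Sum: 0.0918 + 0.0225 + 0.3354 = 0.4497
P(Topic B | data) ≈ 0.0500

0.0500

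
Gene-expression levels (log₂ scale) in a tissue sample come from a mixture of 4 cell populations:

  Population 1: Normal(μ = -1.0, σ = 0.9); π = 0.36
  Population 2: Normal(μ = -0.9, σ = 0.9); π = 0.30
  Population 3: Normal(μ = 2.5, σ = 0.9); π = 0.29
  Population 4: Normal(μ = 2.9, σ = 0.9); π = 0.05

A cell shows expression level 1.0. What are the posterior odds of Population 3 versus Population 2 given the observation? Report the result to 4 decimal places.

Since P(k|x) ∝ π_k f_k(x), the posterior odds are π_i f_i(x) / (π_j f_j(x)).
Component likelihoods at x = 1.0:
  L_1 = (1/(0.9·√(2π)))·exp(−(1.0−-1.0)²/(2·0.9²)) = 0.443269·exp(-2.46914) = 0.0375263
  L_2 = (1/(0.9·√(2π)))·exp(−(1.0−-0.9)²/(2·0.9²)) = 0.443269·exp(-2.22840) = 0.0477406
  L_3 = (1/(0.9·√(2π)))·exp(−(1.0−2.5)²/(2·0.9²)) = 0.443269·exp(-1.38889) = 0.11053
  L_4 = (1/(0.9·√(2π)))·exp(−(1.0−2.9)²/(2·0.9²)) = 0.443269·exp(-2.22840) = 0.0477406
Odds = (0.29/0.30) × (0.11053/0.0477406) = 0.966667 × 2.31522 ≈ 2.2380

2.2380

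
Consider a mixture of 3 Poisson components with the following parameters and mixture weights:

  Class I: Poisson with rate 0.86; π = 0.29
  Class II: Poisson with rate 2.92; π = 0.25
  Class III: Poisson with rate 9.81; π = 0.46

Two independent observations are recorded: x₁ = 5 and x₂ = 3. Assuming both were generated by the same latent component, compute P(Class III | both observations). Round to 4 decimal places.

P(component k | x) = π_k·f_k(x) / marginal(x), where marginal(x) = Σ_j π_j·f_j(x).
Since both observations come from the same component, the likelihood for component k is f_k(x₁)·f_k(x₂).
  f_I = [0.00165889] × [0.0448591] = 7.44164e-05
  f_II = [0.0954098] × [0.223799] = 0.0213526
  f_III = [0.0415657] × [0.00863827] = 0.000359056
Prior × likelihood for each component:
  π_I·f_I = 0.29 × 7.44164e-05 = 2.15808e-05
  π_II·f_II = 0.25 × 0.0213526 = 0.00533815
  π_III·f_III = 0.46 × 0.000359056 = 0.000165166
Sum: 2.15808e-05 + 0.00533815 + 0.000165166 = 0.00552489
P(Class III | x₁, x₂) = 0.000165166 / 0.00552489 ≈ 0.0299

0.0299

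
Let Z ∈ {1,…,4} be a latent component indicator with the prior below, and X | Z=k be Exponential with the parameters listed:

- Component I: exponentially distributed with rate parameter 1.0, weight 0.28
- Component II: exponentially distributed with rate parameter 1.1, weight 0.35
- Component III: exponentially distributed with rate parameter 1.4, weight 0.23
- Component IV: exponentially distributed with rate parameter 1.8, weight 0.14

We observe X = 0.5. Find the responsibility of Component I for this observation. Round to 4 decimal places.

0.2596

The responsibility of component k is π_k f_k(x) divided by Σ_j π_j f_j(x).
Component likelihoods at x = 0.5:
  L_I = 0.606531
  L_II = 0.634645
  L_III = 0.695219
  L_IV = 0.731825
Prior × likelihood for each component:
  π_I·L_I = 0.28 × 0.606531 = 0.169829
  π_II·L_II = 0.35 × 0.634645 = 0.222126
  π_III·L_III = 0.23 × 0.695219 = 0.1599
  π_IV·L_IV = 0.14 × 0.731825 = 0.102456
Sum: 0.169829 + 0.222126 + 0.1599 + 0.102456 = 0.65431
P(Component I | x) ≈ 0.2596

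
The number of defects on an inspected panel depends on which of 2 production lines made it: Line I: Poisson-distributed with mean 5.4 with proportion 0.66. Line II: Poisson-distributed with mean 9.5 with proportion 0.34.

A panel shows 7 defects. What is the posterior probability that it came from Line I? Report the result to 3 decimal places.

The responsibility of component k is π_k f_k(x) divided by Σ_j π_j f_j(x).
Evaluate each component's likelihood at the observed value:
  L_I = 0.119987
  L_II = 0.103714
Multiply by the mixture weights:
  π_I·L_I = 0.66 × 0.119987 = 0.0791917
  π_II·L_II = 0.34 × 0.103714 = 0.0352627
Evidence: 0.0791917 + 0.0352627 = 0.114454
So the posterior for Line I is 0.0791917 / 0.114454 ≈ 0.692.

0.692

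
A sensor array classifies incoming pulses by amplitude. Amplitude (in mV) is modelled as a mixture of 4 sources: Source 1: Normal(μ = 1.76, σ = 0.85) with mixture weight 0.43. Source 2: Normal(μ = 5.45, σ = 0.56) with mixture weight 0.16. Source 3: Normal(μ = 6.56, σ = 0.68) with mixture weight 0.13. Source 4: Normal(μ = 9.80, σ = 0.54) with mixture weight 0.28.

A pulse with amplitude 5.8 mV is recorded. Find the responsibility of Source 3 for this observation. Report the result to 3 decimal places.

0.303

Posterior ∝ prior × likelihood, so P(k | x) ∝ w_k f_k(x); normalise over all components.
Component likelihoods at x = 5.8 mV:
  L_1 = (1/(0.85·√(2π)))·exp(−(5.8−1.76)²/(2·0.85²)) = 0.469344·exp(-11.29522) = 5.83495e-06
  L_2 = (1/(0.56·√(2π)))·exp(−(5.8−5.45)²/(2·0.56²)) = 0.712397·exp(-0.19531) = 0.586002
  L_3 = (1/(0.68·√(2π)))·exp(−(5.8−6.56)²/(2·0.68²)) = 0.586680·exp(-0.62457) = 0.314163
  L_4 = (1/(0.54·√(2π)))·exp(−(5.8−9.80)²/(2·0.54²)) = 0.738782·exp(-27.43484) = 8.98909e-13
Prior × likelihood for each component:
  w_1·L_1 = 0.43 × 5.83495e-06 = 2.50903e-06
  w_2·L_2 = 0.16 × 0.586002 = 0.0937603
  w_3·L_3 = 0.13 × 0.314163 = 0.0408412
  w_4·L_4 = 0.28 × 8.98909e-13 = 2.51695e-13
Evidence: 2.50903e-06 + 0.0937603 + 0.0408412 + 2.51695e-13 = 0.134604
So the posterior for Source 3 is 0.0408412 / 0.134604 ≈ 0.303.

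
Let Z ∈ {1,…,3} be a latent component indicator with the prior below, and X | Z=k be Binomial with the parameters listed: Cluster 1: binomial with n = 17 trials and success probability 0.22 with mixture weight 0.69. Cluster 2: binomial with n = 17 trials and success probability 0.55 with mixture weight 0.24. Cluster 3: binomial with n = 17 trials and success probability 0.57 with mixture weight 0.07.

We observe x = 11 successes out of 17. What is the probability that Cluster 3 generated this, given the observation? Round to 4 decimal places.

0.2469

P(component k | x) = π_k·f_k(x) / marginal(x), where marginal(x) = Σ_j π_j·f_j(x).
Binomial probabilities:
  L_1 = C(17,11)·0.22^11·0.78^6 = 12376·5.84318e-08·0.2252 = 0.000162854
  L_2 = C(17,11)·0.55^11·0.45^6 = 12376·0.00139312·0.00830377 = 0.143168
  L_3 = C(17,11)·0.57^11·0.43^6 = 12376·0.00206359·0.00632136 = 0.161441
Unnormalised posteriors:
  π_1·L_1 = 0.69 × 0.000162854 = 0.000112369
  π_2·L_2 = 0.24 × 0.143168 = 0.0343602
  π_3·L_3 = 0.07 × 0.161441 = 0.0113009
Denominator: 0.000112369 + 0.0343602 + 0.0113009 = 0.0457735
P(Cluster 3 | data) = 0.0113009 / 0.0457735 ≈ 0.2469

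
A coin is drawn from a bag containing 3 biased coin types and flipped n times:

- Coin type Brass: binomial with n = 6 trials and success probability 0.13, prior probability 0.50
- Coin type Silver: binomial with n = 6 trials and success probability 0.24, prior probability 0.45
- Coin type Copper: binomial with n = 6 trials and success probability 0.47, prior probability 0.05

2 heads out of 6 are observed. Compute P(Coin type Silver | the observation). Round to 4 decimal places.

0.6022

By Bayes' theorem, P(k | x) = π_k f_k(x) / Σ_j π_j f_j(x).
Evaluate each component's likelihood at the observed value:
  f_Brass = C(6,2)·0.13^2·0.87^4 = 15·0.0169·0.572898 = 0.14523
  f_Silver = C(6,2)·0.24^2·0.76^4 = 15·0.0576·0.333622 = 0.288249
  f_Copper = C(6,2)·0.47^2·0.53^4 = 15·0.2209·0.0789048 = 0.261451
Unnormalised posteriors:
  π_Brass·f_Brass = 0.50 × 0.14523 = 0.0726148
  π_Silver·f_Silver = 0.45 × 0.288249 = 0.129712
  π_Copper·f_Copper = 0.05 × 0.261451 = 0.0130726
Sum: 0.0726148 + 0.129712 + 0.0130726 = 0.215399
So the posterior for Coin type Silver is 0.129712 / 0.215399 ≈ 0.6022.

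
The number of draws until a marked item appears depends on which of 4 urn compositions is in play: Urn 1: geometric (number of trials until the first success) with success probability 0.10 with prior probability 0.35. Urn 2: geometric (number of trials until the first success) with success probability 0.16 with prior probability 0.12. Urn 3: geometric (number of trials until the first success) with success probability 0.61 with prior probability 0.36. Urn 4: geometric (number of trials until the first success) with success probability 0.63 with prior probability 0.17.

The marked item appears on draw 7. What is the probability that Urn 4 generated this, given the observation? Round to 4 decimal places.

The responsibility of component k is π_k f_k(x) divided by Σ_j π_j f_j(x).
Component likelihoods at x = 7:
  f_1 = 0.10·(1−0.10)^6 = 0.10·0.531441 = 0.0531441
  f_2 = 0.16·(1−0.16)^6 = 0.16·0.351298 = 0.0562077
  f_3 = 0.61·(1−0.61)^6 = 0.61·0.00351874 = 0.00214643
  f_4 = 0.63·(1−0.63)^6 = 0.63·0.00256573 = 0.00161641
Multiply by the mixture weights:
  π_1·f_1 = 0.35 × 0.0531441 = 0.0186004
  π_2·f_2 = 0.12 × 0.0562077 = 0.00674492
  π_3·f_3 = 0.36 × 0.00214643 = 0.000772716
  π_4·f_4 = 0.17 × 0.00161641 = 0.000274789
Evidence: 0.0186004 + 0.00674492 + 0.000772716 + 0.000274789 = 0.0263929
Responsibility of Urn 4: 0.000274789 / 0.0263929 ≈ 0.0104

0.0104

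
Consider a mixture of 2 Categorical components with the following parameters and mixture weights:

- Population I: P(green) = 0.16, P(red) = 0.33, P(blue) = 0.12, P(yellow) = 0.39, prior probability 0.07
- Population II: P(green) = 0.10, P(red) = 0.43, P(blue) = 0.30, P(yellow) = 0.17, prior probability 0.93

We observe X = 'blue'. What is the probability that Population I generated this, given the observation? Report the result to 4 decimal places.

0.0292

P(component k | x) = w_k·f_k(x) / marginal(x), where marginal(x) = Σ_j w_j·f_j(x).
Evaluate each component's likelihood at the observed value:
  f_I = P(blue | comp) = 0.12
  f_II = P(blue | comp) = 0.30
Unnormalised posteriors:
  w_I·f_I = 0.07 × 0.12 = 0.0084
  w_II·f_II = 0.93 × 0.3 = 0.279
Normaliser: 0.0084 + 0.279 = 0.2874
So the posterior for Population I is 0.0084 / 0.2874 ≈ 0.0292.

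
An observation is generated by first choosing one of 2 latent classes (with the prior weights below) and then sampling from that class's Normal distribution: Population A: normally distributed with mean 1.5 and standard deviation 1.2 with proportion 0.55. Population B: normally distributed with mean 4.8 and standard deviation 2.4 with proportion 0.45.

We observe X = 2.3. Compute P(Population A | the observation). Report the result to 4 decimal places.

0.7710

The responsibility of component k is π_k f_k(x) divided by Σ_j π_j f_j(x).
Normal densities:
  p_A = 0.266207
  p_B = 0.0966227
Unnormalised posteriors:
  π_A·p_A = 0.55 × 0.266207 = 0.146414
  π_B·p_B = 0.45 × 0.0966227 = 0.0434802
Marginal: 0.146414 + 0.0434802 = 0.189894
Responsibility of Population A: 0.146414 / 0.189894 ≈ 0.7710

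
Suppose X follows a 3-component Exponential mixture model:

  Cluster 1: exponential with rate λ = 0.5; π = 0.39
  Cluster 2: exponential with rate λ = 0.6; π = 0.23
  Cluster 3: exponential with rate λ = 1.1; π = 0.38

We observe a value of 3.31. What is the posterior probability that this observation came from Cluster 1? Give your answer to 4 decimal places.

By Bayes' theorem, P(k | x) = w_k f_k(x) / Σ_j w_j f_j(x).
Component likelihoods at x = 3.31:
  f_1 = 0.5·e^(−0.5·3.31) = 0.5·e^(−1.6550) = 0.095546
  f_2 = 0.6·e^(−0.6·3.31) = 0.6·e^(−1.9860) = 0.082346
  f_3 = 1.1·e^(−1.1·3.31) = 1.1·e^(−3.6410) = 0.0288487
Weight by the priors:
  w_1·f_1 = 0.39 × 0.095546 = 0.037263
  w_2·f_2 = 0.23 × 0.082346 = 0.0189396
  w_3·f_3 = 0.38 × 0.0288487 = 0.0109625
Evidence: 0.037263 + 0.0189396 + 0.0109625 = 0.067165
Responsibility of Cluster 1: 0.037263 / 0.067165 ≈ 0.5548

0.5548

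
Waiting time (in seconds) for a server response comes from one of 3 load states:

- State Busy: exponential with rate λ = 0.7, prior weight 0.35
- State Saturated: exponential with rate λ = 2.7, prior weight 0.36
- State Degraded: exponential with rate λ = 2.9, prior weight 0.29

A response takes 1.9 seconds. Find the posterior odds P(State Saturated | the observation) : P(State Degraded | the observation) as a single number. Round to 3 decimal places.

Since P(k|x) ∝ w_k f_k(x), the posterior odds are w_i f_i(x) / (w_j f_j(x)).
Component likelihoods at x = 1.9 seconds:
  L_Busy = 0.7·e^(−0.7·1.9) = 0.7·e^(−1.3300) = 0.185134
  L_Saturated = 2.7·e^(−2.7·1.9) = 2.7·e^(−5.1300) = 0.0159747
  L_Degraded = 2.9·e^(−2.9·1.9) = 2.9·e^(−5.5100) = 0.0117337
0.0057509 / 0.00340278 ≈ 1.690

1.690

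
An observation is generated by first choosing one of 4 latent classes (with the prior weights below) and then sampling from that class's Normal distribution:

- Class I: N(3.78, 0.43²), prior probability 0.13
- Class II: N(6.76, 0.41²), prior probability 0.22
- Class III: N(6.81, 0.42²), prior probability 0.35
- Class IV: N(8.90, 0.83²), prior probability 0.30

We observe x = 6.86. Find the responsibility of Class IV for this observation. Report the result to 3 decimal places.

The responsibility of component k is w_k f_k(x) divided by Σ_j w_j f_j(x).
Normal densities:
  f_I = 6.70778e-12
  f_II = 0.944514
  f_III = 0.943155
  f_IV = 0.0234455
Multiply by the mixture weights:
  w_I·f_I = 0.13 × 6.70778e-12 = 8.72011e-13
  w_II·f_II = 0.22 × 0.944514 = 0.207793
  w_III·f_III = 0.35 × 0.943155 = 0.330104
  w_IV·f_IV = 0.30 × 0.0234455 = 0.00703365
Evidence: 8.72011e-13 + 0.207793 + 0.330104 + 0.00703365 = 0.544931
So the posterior for Class IV is 0.00703365 / 0.544931 ≈ 0.013.

0.013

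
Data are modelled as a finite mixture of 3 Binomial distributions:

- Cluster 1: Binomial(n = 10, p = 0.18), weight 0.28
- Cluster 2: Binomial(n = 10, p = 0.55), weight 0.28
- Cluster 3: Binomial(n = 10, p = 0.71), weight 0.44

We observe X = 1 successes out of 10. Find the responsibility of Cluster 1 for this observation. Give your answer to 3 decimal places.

0.986

The responsibility of component k is P(Z=k) f_k(x) divided by Σ_j P(Z=j) f_j(x).
Component likelihoods at x = 1 successes out of 10:
  L_1 = 0.301715
  L_2 = 0.00416174
  L_3 = 0.000103001
Prior × likelihood for each component:
  P(Z=1)·L_1 = 0.28 × 0.301715 = 0.0844803
  P(Z=2)·L_2 = 0.28 × 0.00416174 = 0.00116529
  P(Z=3)·L_3 = 0.44 × 0.000103001 = 4.53203e-05
Normaliser: 0.0844803 + 0.00116529 + 4.53203e-05 = 0.0856909
P(Cluster 1 | the observation) ≈ 0.986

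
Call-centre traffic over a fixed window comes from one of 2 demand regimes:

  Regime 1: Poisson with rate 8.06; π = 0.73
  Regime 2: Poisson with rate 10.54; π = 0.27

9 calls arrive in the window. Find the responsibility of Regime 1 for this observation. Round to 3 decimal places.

0.743

By Bayes' theorem, P(k | x) = P(Z=k) f_k(x) / Σ_j P(Z=j) f_j(x).
Evaluate each component's likelihood at the observed value:
  p_1 = e^(−8.06)·8.06^9/9! = 0.12498
  p_2 = e^(−10.54)·10.54^9/9! = 0.117041
Multiply by the mixture weights:
  P(Z=1)·p_1 = 0.73 × 0.12498 = 0.091235
  P(Z=2)·p_2 = 0.27 × 0.117041 = 0.0316011
Denominator: 0.091235 + 0.0316011 = 0.122836
So the posterior for Regime 1 is 0.091235 / 0.122836 ≈ 0.743.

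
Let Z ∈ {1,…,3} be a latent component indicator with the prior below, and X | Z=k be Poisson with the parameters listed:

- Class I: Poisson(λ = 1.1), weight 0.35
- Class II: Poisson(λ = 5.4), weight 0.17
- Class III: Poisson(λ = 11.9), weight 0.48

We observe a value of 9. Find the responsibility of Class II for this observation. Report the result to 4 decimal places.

P(component k | x) = π_k·f_k(x) / marginal(x), where marginal(x) = Σ_j π_j·f_j(x).
Component likelihoods at x = 9:
  p_I = e^(−1.1)·1.1^9/9! = 2.16295e-06
  p_II = e^(−5.4)·5.4^9/9! = 0.0485949
  p_III = e^(−11.9)·11.9^9/9! = 0.0895479
Unnormalised posteriors:
  π_I·p_I = 0.35 × 2.16295e-06 = 7.57034e-07
  π_II·p_II = 0.17 × 0.0485949 = 0.00826113
  π_III·p_III = 0.48 × 0.0895479 = 0.042983
Denominator: 7.57034e-07 + 0.00826113 + 0.042983 = 0.0512449
P(Class II | data) = 0.00826113 / 0.0512449 ≈ 0.1612

0.1612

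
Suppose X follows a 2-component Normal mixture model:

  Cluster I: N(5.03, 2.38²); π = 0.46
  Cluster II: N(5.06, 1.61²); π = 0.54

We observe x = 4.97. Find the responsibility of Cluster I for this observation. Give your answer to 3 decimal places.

By Bayes' theorem, P(k | x) = π_k f_k(x) / Σ_j π_j f_j(x).
Evaluate each component's likelihood at the observed value:
  p_I = 0.16757
  p_II = 0.247403
Prior × likelihood for each component:
  π_I·p_I = 0.46 × 0.16757 = 0.077082
  π_II·p_II = 0.54 × 0.247403 = 0.133598
Sum: 0.077082 + 0.133598 = 0.21068
So the posterior for Cluster I is 0.077082 / 0.21068 ≈ 0.366.

0.366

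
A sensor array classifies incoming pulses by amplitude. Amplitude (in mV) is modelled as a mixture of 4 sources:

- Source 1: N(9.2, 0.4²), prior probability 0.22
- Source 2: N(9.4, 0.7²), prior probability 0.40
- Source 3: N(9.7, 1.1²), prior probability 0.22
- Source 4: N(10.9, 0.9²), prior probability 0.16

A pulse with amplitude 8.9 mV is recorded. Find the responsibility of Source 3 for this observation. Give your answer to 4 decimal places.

P(component k | x) = w_k·f_k(x) / marginal(x), where marginal(x) = Σ_j w_j·f_j(x).
Evaluate each component's likelihood at the observed value:
  p_1 = 0.752844
  p_2 = 0.441593
  p_3 = 0.278396
  p_4 = 0.0375263
Multiply by the mixture weights:
  w_1·p_1 = 0.22 × 0.752844 = 0.165626
  w_2·p_2 = 0.40 × 0.441593 = 0.176637
  w_3·p_3 = 0.22 × 0.278396 = 0.0612471
  w_4·p_4 = 0.16 × 0.0375263 = 0.0060042
Marginal: 0.165626 + 0.176637 + 0.0612471 + 0.0060042 = 0.409514
So the posterior for Source 3 is 0.0612471 / 0.409514 ≈ 0.1496.

0.1496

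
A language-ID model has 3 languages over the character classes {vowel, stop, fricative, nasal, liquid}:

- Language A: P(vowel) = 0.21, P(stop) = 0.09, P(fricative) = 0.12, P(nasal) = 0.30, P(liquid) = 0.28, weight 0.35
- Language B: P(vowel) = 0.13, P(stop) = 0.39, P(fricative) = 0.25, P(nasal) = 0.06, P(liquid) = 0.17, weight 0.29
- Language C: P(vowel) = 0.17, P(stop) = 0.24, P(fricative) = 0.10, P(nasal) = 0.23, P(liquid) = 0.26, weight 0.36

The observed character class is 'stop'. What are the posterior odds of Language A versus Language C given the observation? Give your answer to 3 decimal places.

Posterior odds = (P(Z=i) f_i(x)) / (P(Z=j) f_j(x)); the normalising sum cancels.
Evaluate each component's likelihood at the observed value:
  L_A = P(stop | comp) = 0.09
  L_B = P(stop | comp) = 0.39
  L_C = P(stop | comp) = 0.24
Odds = (0.35/0.36) × (0.09/0.24) = 0.972222 × 0.375 ≈ 0.365

0.365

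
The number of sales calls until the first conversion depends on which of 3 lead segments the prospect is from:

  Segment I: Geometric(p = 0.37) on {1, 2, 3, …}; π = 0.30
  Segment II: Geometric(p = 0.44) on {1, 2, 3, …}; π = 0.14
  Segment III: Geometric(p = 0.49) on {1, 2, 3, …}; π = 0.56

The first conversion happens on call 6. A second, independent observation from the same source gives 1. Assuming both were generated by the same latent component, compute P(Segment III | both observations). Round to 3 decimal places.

0.454

Posterior ∝ prior × likelihood, so P(k | x) ∝ w_k f_k(x); normalise over all components.
Since both observations come from the same component, the likelihood for component k is f_k(x₁)·f_k(x₂).
  L_I = [0.37·(1−0.37)^5 = 0.37·0.0992437 = 0.0367202] × [0.37] = 0.0135865
  L_II = [0.44·(1−0.44)^5 = 0.44·0.0550732 = 0.0242322] × [0.44] = 0.0106622
  L_III = [0.49·(1−0.49)^5 = 0.49·0.0345025 = 0.0169062] × [0.49] = 0.00828406
Multiply by the mixture weights:
  w_I·L_I = 0.30 × 0.0135865 = 0.00407594
  w_II·L_II = 0.14 × 0.0106622 = 0.0014927
  w_III·L_III = 0.56 × 0.00828406 = 0.00463907
Denominator: 0.00407594 + 0.0014927 + 0.00463907 = 0.0102077
P(Segment III | data) = 0.00463907 / 0.0102077 ≈ 0.454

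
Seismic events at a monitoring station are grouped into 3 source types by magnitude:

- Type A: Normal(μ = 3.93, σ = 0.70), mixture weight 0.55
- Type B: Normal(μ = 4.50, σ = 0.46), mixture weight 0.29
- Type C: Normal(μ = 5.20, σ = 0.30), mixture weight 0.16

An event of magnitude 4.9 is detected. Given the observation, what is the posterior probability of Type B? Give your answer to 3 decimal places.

Apply Bayes' rule: the posterior for each component is proportional to its prior times its likelihood at x.
Normal densities:
  f_A = (1/(0.70·√(2π)))·exp(−(4.9−3.93)²/(2·0.70²)) = 0.569918·exp(-0.96010) = 0.218195
  f_B = (1/(0.46·√(2π)))·exp(−(4.9−4.50)²/(2·0.46²)) = 0.867266·exp(-0.37807) = 0.594234
  f_C = (1/(0.30·√(2π)))·exp(−(4.9−5.20)²/(2·0.30²)) = 1.329808·exp(-0.50000) = 0.806569
Multiply by the mixture weights:
  P(Z=A)·f_A = 0.55 × 0.218195 = 0.120007
  P(Z=B)·f_B = 0.29 × 0.594234 = 0.172328
  P(Z=C)·f_C = 0.16 × 0.806569 = 0.129051
Marginal: 0.120007 + 0.172328 + 0.129051 = 0.421386
P(Type B | data) = 0.172328 / 0.421386 ≈ 0.409

0.409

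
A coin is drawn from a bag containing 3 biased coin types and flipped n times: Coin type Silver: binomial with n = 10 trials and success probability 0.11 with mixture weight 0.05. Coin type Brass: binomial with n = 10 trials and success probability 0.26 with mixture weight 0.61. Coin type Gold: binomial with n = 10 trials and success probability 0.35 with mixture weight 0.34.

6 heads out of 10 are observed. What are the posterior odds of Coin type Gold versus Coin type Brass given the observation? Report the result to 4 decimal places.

The posterior odds equal the prior odds times the likelihood ratio: (π_i/π_j)·(f_i(x)/f_j(x)).
Evaluate each component's likelihood at the observed value:
  L_Silver = 0.000233419
  L_Brass = 0.019453
  L_Gold = 0.0689098
Posterior odds = (π_Gold·L_Gold) / (π_Brass·L_Brass) = (0.34·0.0689098) / (0.61·0.019453) = 0.0234293 / 0.0118663 ≈ 1.9744

1.9744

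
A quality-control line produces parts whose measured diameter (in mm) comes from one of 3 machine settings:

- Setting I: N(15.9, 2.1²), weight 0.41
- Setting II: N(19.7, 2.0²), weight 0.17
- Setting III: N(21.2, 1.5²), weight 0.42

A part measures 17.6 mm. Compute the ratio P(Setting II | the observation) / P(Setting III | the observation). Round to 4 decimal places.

3.1162

Since P(k|x) ∝ π_k f_k(x), the posterior odds are π_i f_i(x) / (π_j f_j(x)).
Normal densities:
  f_I = 0.136895
  f_II = 0.114941
  f_III = 0.0149297
0.01954 / 0.00627047 ≈ 3.1162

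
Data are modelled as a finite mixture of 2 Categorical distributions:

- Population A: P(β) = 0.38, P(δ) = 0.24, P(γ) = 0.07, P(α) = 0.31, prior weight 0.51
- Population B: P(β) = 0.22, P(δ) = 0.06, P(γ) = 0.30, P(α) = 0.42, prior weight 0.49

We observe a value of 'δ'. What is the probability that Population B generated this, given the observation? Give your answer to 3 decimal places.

0.194

Apply Bayes' rule: the posterior for each component is proportional to its prior times its likelihood at x.
Component likelihoods at x = 'δ':
  p_A = P(δ | comp) = 0.24
  p_B = P(δ | comp) = 0.06
Unnormalised posteriors:
  P(Z=A)·p_A = 0.51 × 0.24 = 0.1224
  P(Z=B)·p_B = 0.49 × 0.06 = 0.0294
Marginal: 0.1224 + 0.0294 = 0.1518
Responsibility of Population B: 0.0294 / 0.1518 ≈ 0.194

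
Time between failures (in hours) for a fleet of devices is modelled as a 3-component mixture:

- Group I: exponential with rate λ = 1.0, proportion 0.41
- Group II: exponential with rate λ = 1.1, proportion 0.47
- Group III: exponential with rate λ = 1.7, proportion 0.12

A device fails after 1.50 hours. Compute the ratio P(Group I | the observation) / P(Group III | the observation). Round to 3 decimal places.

5.743

Only the two components matter; the odds are (π_i f_i(x)) / (π_j f_j(x)).
Evaluate each component's likelihood at the observed value:
  p_I = 0.22313
  p_II = 0.211255
  p_III = 0.132739
Odds = (0.41/0.12) × (0.22313/0.132739) = 3.41667 × 1.68097 ≈ 5.743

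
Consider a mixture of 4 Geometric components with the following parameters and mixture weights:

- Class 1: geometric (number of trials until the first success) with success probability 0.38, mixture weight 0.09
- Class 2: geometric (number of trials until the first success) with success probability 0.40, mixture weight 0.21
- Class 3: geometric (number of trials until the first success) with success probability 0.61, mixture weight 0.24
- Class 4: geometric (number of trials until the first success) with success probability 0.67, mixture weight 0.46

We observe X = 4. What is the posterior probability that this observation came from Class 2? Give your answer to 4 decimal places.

0.3940

By Bayes' theorem, P(k | x) = π_k f_k(x) / Σ_j π_j f_j(x).
Component likelihoods at x = 4:
  p_1 = 0.38·(1−0.38)^3 = 0.38·0.238328 = 0.0905646
  p_2 = 0.40·(1−0.40)^3 = 0.40·0.216 = 0.0864
  p_3 = 0.61·(1−0.61)^3 = 0.61·0.059319 = 0.0361846
  p_4 = 0.67·(1−0.67)^3 = 0.67·0.035937 = 0.0240778
Prior × likelihood for each component:
  π_1·p_1 = 0.09 × 0.0905646 = 0.00815082
  π_2·p_2 = 0.21 × 0.0864 = 0.018144
  π_3·p_3 = 0.24 × 0.0361846 = 0.0086843
  π_4·p_4 = 0.46 × 0.0240778 = 0.0110758
Denominator: 0.00815082 + 0.018144 + 0.0086843 + 0.0110758 = 0.0460549
P(Class 2 | data) ≈ 0.3940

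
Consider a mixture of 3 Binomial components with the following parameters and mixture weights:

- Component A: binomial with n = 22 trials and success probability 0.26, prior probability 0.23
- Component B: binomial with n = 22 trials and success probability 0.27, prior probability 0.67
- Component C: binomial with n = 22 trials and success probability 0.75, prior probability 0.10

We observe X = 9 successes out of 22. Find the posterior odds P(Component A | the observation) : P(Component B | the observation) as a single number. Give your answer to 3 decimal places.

0.292

Only the two components matter; the odds are (π_i f_i(x)) / (π_j f_j(x)).
Evaluate each component's likelihood at the observed value:
  f_A = C(22,9)·0.26^9·0.74^13 = 497420·5.4295e-06·0.0199532 = 0.0538885
  f_B = C(22,9)·0.27^9·0.73^13 = 497420·7.6256e-06·0.0167185 = 0.0634153
  f_C = C(22,9)·0.75^9·0.25^13 = 497420·0.0750847·1.49012e-08 = 0.000556538
0.0123943 / 0.0424883 ≈ 0.292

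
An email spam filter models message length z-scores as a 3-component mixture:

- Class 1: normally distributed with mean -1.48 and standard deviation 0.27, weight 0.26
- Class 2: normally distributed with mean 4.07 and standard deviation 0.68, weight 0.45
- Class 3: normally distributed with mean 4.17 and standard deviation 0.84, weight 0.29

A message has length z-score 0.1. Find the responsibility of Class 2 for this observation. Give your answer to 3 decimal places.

Posterior ∝ prior × likelihood, so P(k | x) ∝ π_k f_k(x); normalise over all components.
Evaluate each component's likelihood at the observed value:
  L_1 = (1/(0.27·√(2π)))·exp(−(0.1−-1.48)²/(2·0.27²)) = 1.477564·exp(-17.12209) = 5.41401e-08
  L_2 = (1/(0.68·√(2π)))·exp(−(0.1−4.07)²/(2·0.68²)) = 0.586680·exp(-17.04250) = 2.32777e-08
  L_3 = (1/(0.84·√(2π)))·exp(−(0.1−4.17)²/(2·0.84²)) = 0.474931·exp(-11.73817) = 3.79149e-06
Weight by the priors:
  π_1·L_1 = 0.26 × 5.41401e-08 = 1.40764e-08
  π_2·L_2 = 0.45 × 2.32777e-08 = 1.04749e-08
  π_3·L_3 = 0.29 × 3.79149e-06 = 1.09953e-06
Denominator: 1.40764e-08 + 1.04749e-08 + 1.09953e-06 = 1.12408e-06
So the posterior for Class 2 is 1.04749e-08 / 1.12408e-06 ≈ 0.009.

0.009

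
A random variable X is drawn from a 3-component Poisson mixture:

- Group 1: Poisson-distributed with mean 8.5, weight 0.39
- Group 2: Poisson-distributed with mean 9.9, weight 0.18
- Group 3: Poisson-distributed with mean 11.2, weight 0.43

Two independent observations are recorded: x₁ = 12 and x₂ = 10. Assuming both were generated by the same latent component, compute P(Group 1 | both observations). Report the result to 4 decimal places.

The responsibility of component k is π_k f_k(x) divided by Σ_j π_j f_j(x).
Since both observations come from the same component, the likelihood for component k is f_k(x₁)·f_k(x₂).
  p_1 = [e^(−8.5)·8.5^12/12! = 0.0604209] × [0.110388] = 0.00666976
  p_2 = [e^(−9.9)·9.9^12/12! = 0.0928475] × [0.125047] = 0.0116103
  p_3 = [e^(−11.2)·11.2^12/12! = 0.11122] × [0.117036] = 0.0130167
Unnormalised posteriors:
  π_1·p_1 = 0.39 × 0.00666976 = 0.00260121
  π_2·p_2 = 0.18 × 0.0116103 = 0.00208985
  π_3·p_3 = 0.43 × 0.0130167 = 0.00559717
Normaliser: 0.00260121 + 0.00208985 + 0.00559717 = 0.0102882
Responsibility of Group 1: 0.00260121 / 0.0102882 ≈ 0.2528

0.2528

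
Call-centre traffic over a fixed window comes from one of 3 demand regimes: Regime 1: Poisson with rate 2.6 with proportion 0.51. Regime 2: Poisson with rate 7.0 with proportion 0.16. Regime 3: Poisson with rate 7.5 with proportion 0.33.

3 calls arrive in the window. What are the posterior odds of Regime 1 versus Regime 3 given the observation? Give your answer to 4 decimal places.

The posterior odds equal the prior odds times the likelihood ratio: (w_i/w_j)·(f_i(x)/f_j(x)).
Component likelihoods at x = 3 calls:
  p_1 = 0.217572
  p_2 = 0.0521293
  p_3 = 0.0388887
Odds = (0.51/0.33) × (0.217572/0.0388887) = 1.54545 × 5.59473 ≈ 8.6464

8.6464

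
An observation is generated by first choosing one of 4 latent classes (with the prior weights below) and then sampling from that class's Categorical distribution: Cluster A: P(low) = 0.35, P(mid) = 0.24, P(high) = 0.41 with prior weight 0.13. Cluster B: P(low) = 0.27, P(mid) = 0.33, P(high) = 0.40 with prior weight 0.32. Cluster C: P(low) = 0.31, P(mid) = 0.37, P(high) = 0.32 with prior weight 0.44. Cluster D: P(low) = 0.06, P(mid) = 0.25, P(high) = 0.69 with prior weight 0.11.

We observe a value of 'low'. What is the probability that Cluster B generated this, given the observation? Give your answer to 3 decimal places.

P(component k | x) = π_k·f_k(x) / marginal(x), where marginal(x) = Σ_j π_j·f_j(x).
Evaluate each component's likelihood at the observed value:
  p_A = 0.35
  p_B = 0.27
  p_C = 0.31
  p_D = 0.06
Unnormalised posteriors:
  π_A·p_A = 0.13 × 0.35 = 0.0455
  π_B·p_B = 0.32 × 0.27 = 0.0864
  π_C·p_C = 0.44 × 0.31 = 0.1364
  π_D·p_D = 0.11 × 0.06 = 0.0066
Marginal: 0.0455 + 0.0864 + 0.1364 + 0.0066 = 0.2749
Responsibility of Cluster B: 0.0864 / 0.2749 ≈ 0.314

0.314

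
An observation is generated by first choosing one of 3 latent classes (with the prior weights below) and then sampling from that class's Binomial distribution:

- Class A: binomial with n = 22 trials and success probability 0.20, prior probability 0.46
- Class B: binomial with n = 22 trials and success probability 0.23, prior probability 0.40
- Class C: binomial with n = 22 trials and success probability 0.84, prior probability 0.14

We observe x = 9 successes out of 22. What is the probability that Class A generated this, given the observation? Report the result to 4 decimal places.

By Bayes' theorem, P(k | x) = π_k f_k(x) / Σ_j π_j f_j(x).
Binomial probabilities:
  L_A = C(22,9)·0.20^9·0.80^13 = 497420·5.12e-07·0.0549756 = 0.0140011
  L_B = C(22,9)·0.23^9·0.77^13 = 497420·1.80115e-06·0.0334487 = 0.0299677
  L_C = C(22,9)·0.84^9·0.16^13 = 497420·0.208216·4.5036e-11 = 4.66441e-06
Unnormalised posteriors:
  π_A·L_A = 0.46 × 0.0140011 = 0.00644052
  π_B·L_B = 0.40 × 0.0299677 = 0.0119871
  π_C·L_C = 0.14 × 4.66441e-06 = 6.53017e-07
Marginal: 0.00644052 + 0.0119871 + 6.53017e-07 = 0.0184282
Responsibility of Class A: 0.00644052 / 0.0184282 ≈ 0.3495

0.3495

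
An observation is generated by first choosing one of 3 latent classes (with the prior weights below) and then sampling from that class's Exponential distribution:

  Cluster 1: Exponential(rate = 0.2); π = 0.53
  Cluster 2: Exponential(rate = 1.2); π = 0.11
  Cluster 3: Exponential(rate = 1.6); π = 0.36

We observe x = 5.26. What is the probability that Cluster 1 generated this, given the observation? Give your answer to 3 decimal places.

P(component k | x) = w_k·f_k(x) / marginal(x), where marginal(x) = Σ_j w_j·f_j(x).
Component likelihoods at x = 5.26:
  f_1 = 0.0698477
  f_2 = 0.00217728
  f_3 = 0.000354077
Multiply by the mixture weights:
  w_1·f_1 = 0.53 × 0.0698477 = 0.0370193
  w_2·f_2 = 0.11 × 0.00217728 = 0.000239501
  w_3·f_3 = 0.36 × 0.000354077 = 0.000127468
Normaliser: 0.0370193 + 0.000239501 + 0.000127468 = 0.0373863
So the posterior for Cluster 1 is 0.0370193 / 0.0373863 ≈ 0.990.

0.990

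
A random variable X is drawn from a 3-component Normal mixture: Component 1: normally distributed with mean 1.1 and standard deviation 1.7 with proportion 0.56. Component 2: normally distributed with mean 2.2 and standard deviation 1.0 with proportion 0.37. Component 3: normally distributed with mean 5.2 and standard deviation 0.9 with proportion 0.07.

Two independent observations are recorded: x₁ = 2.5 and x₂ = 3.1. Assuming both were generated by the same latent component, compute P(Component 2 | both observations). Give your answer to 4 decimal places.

0.7733

By Bayes' theorem, P(k | x) = π_k f_k(x) / Σ_j π_j f_j(x).
Since both observations come from the same component, the likelihood for component k is f_k(x₁)·f_k(x₂).
  p_1 = [(1/(1.7·√(2π)))·exp(−(2.5−1.1)²/(2·1.7²)) = 0.234672·exp(-0.33910) = 0.167183] × [0.117466] = 0.0196383
  p_2 = [(1/(1.0·√(2π)))·exp(−(2.5−2.2)²/(2·1.0²)) = 0.398942·exp(-0.04500) = 0.381388] × [0.266085] = 0.101482
  p_3 = [(1/(0.9·√(2π)))·exp(−(2.5−5.2)²/(2·0.9²)) = 0.443269·exp(-4.50000) = 0.00492428] × [0.0291354] = 0.000143471
Prior × likelihood for each component:
  π_1·p_1 = 0.56 × 0.0196383 = 0.0109974
  π_2·p_2 = 0.37 × 0.101482 = 0.0375482
  π_3·p_3 = 0.07 × 0.000143471 = 1.0043e-05
Denominator: 0.0109974 + 0.0375482 + 1.0043e-05 = 0.0485557
Responsibility of Component 2: 0.0375482 / 0.0485557 ≈ 0.7733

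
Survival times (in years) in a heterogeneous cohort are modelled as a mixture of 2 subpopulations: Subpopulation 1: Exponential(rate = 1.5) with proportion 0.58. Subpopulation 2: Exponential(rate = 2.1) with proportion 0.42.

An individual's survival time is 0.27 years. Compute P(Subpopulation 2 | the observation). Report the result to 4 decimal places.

0.4630

By Bayes' theorem, P(k | x) = P(Z=k) f_k(x) / Σ_j P(Z=j) f_j(x).
Exponential densities:
  p_1 = 1.00047
  p_2 = 1.19117
Unnormalised posteriors:
  P(Z=1)·p_1 = 0.58 × 1.00047 = 0.58027
  P(Z=2)·p_2 = 0.42 × 1.19117 = 0.500292
Sum: 0.58027 + 0.500292 = 1.08056
So the posterior for Subpopulation 2 is 0.500292 / 1.08056 ≈ 0.4630.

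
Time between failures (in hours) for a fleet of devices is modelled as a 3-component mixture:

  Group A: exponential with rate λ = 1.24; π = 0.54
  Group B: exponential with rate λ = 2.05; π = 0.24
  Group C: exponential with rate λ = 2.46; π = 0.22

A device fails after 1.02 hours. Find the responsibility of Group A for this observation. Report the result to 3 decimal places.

0.643

By Bayes' theorem, P(k | x) = P(Z=k) f_k(x) / Σ_j P(Z=j) f_j(x).
Exponential densities:
  f_A = 0.350047
  f_B = 0.253305
  f_C = 0.20008
Prior × likelihood for each component:
  P(Z=A)·f_A = 0.54 × 0.350047 = 0.189025
  P(Z=B)·f_B = 0.24 × 0.253305 = 0.0607932
  P(Z=C)·f_C = 0.22 × 0.20008 = 0.0440176
Evidence: 0.189025 + 0.0607932 + 0.0440176 = 0.293836
So the posterior for Group A is 0.189025 / 0.293836 ≈ 0.643.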